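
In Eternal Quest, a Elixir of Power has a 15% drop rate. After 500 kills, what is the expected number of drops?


Expected drops = kills * (drop_rate / 100)
= 500 * (15 / 100)
= 500 * 0.15
= 75.0

75.0 drops


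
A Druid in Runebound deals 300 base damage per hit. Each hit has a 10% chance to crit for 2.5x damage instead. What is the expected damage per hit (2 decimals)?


E[dmg] = base * (1 + crit_chance * (crit_mult - 1))
cc as decimal = 10/100 = 0.1
cm - 1 = 2.5 - 1 = 1.5
Bonus factor = 0.1 * 1.5 = 0.15
Total multiplier = 1 + 0.15 = 1.15
Expected damage = 300 * 1.15 = 345.00

345.00 damage


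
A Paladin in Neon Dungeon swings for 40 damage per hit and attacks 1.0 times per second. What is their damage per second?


DPS = damage * attack_speed
= 40 * 1.0
= 40.0

40.0 DPS


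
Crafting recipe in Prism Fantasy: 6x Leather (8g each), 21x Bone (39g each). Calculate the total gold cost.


Cost breakdown:
  Leather: 6 * 8 = 48
  Bone: 21 * 39 = 819
Total = 48 + 819 = 867

867 gold


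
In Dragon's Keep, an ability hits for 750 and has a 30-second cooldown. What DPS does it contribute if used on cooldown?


DPS = damage / cooldown
= 750 / 30
= 25.00

25.00 DPS


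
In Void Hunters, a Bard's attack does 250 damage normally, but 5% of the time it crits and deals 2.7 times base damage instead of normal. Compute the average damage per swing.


E[dmg] = base * (1 + crit_chance * (crit_mult - 1))
cc as decimal = 5/100 = 0.05
cm - 1 = 2.7 - 1 = 1.7
Bonus factor = 0.05 * 1.7 = 0.085
Total multiplier = 1 + 0.085 = 1.085
Expected damage = 250 * 1.085 = 271.25

271.25 damage


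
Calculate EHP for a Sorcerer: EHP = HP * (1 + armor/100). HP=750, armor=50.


EHP = 750 * (1 + 50/100)
= 750 * (1 + 0.5)
= 750 * 1.5
= 1125.0

1125.0 EHP


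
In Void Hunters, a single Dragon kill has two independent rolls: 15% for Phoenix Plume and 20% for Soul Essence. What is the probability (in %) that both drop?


For independent events, P(both) = P(A) * P(B)
= 15% * 20%
= 300 / 100 %
= 3.0%

3.0%


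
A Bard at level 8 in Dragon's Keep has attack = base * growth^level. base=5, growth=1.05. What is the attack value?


value = base * growth^level
= 5 * 1.05^8
= 5 * 1.477455
= 7.39

7.39 attack


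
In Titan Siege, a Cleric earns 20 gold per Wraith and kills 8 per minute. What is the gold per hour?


Gold per minute = 20 * 8 = 160
Gold per hour = 160 * 60 = 9600

9600 gold/hour


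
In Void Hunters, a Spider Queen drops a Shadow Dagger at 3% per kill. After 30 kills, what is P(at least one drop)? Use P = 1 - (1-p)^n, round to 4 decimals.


P(at least one) = 1 - P(none) = 1 - (1-p)^n
p = 3/100 = 0.03
1 - p = 0.97
(1 - p)^30 = 0.97^30 = 0.401007
P(at least one) = 1 - 0.401007 = 0.5990

0.5990


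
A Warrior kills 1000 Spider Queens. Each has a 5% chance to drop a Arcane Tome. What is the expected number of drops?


Expected drops = kills * (drop_rate / 100)
= 1000 * (5 / 100)
= 1000 * 0.05
= 50.0

50.0 drops


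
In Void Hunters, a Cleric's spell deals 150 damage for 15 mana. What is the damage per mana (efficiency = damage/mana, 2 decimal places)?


Efficiency = damage / mana
= 150 / 15
= 10.00

10.00 dmg/mana


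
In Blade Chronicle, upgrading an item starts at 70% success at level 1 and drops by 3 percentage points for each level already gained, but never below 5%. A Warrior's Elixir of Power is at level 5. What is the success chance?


raw_rate = 70 - 3 * (5 - 1)
= 70 - 3 * 4
= 70 - 12
= 58
Apply floor: max(58, 5) = 58%

58%


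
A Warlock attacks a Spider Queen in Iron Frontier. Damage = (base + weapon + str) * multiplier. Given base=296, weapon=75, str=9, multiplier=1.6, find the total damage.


Sum base + weapon + str = 296 + 75 + 9 = 380
Multiply by 1.6:
380 * 1.6 = 608.0

608.0 damage


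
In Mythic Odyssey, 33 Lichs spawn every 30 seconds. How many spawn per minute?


Spawns per minute = count * (60 / interval)
= 33 * (60 / 30)
= 33 * 2.0
= 66.0

66.0 per minute


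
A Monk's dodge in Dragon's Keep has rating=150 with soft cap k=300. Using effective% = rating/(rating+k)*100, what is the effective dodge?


effective% = rating / (rating + k) * 100
= 150 / (150 + 300) * 100
= 150 / 450 * 100
= 0.333333 * 100
= 33.33%

33.33%


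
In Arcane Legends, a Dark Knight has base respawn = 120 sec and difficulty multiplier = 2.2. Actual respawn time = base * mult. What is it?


Respawn time = base * multiplier
= 120 * 2.2
= 264.0 seconds

264.0 seconds


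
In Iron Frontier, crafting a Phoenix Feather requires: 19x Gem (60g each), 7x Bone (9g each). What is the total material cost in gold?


Cost breakdown:
  Gem: 19 * 60 = 1140
  Bone: 7 * 9 = 63
Total = 1140 + 63 = 1203

1203 gold


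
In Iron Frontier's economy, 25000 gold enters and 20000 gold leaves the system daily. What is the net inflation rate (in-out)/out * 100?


Net gold = 25000 - 20000 = 5000
Inflation rate = net / sunk * 100 = 5000 / 20000 * 100
= 0.25 * 100
= 25.00%

25.00%


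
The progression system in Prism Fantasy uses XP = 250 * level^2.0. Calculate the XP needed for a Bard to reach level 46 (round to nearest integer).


XP = 250 * level^2.0
Substitute level = 46:
XP = 250 * 46^2.0
= 250 * 2116.0
= 529000

529000 XP


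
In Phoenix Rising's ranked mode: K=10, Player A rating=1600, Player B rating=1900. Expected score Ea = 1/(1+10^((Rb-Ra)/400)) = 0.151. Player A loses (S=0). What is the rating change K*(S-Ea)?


Elo update: delta = K * (S - Ea), where S = 0 (loses)
S - Ea = 0 - 0.151 = -0.151
Rating change = 10 * -0.151
= -1.51

-1.51 rating points


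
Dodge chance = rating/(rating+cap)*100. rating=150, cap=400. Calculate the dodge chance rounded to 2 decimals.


dodge% = 150 / (150 + 400) * 100
= 150 / 550 * 100
= 0.272727 * 100
= 27.27%

27.27%


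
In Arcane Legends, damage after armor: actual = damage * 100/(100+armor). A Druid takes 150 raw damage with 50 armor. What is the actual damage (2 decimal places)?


actual = 150 * 100 / (100 + 50)
= 150 * 100 / 150
= 15000 / 150
= 100.00

100.00 damage


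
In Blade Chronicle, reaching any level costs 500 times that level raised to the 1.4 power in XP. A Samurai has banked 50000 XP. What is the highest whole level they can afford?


XP = 500 * level^1.4, so level = (XP / 500)^(1/1.4)
= (50000 / 500)^(1/1.4)
= 100.0^0.7143
= 26.827
Floor: level = 26

level 26


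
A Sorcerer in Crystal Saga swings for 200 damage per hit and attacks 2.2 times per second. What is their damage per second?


DPS = damage * attack_speed
= 200 * 2.2
= 440.0

440.0 DPS


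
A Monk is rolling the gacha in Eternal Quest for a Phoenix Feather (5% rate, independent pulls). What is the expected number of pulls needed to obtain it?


Expected pulls for a geometric distribution = 1/p = 100 / rate%
= 100 / 5
= 20.0

20.0 pulls


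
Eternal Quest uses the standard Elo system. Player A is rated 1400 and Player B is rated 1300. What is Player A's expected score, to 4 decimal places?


Elo expected score: Ea = 1/(1 + 10^((Rb-Ra)/400))
Rb - Ra = 1300 - 1400 = -100
(Rb-Ra)/400 = -100/400 = -0.25
10^-0.25 = 0.562341
Ea = 1/(1 + 0.562341) = 1/1.562341 = 0.6401

0.6401


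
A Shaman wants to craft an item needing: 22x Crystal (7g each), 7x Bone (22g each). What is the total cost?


Cost breakdown:
  Crystal: 22 * 7 = 154
  Bone: 7 * 22 = 154
Total = 154 + 154 = 308

308 gold


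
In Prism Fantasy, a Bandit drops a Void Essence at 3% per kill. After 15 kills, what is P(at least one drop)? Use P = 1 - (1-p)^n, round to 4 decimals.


P(at least one) = 1 - P(none) = 1 - (1-p)^n
p = 3/100 = 0.03
1 - p = 0.97
(1 - p)^15 = 0.97^15 = 0.633251
P(at least one) = 1 - 0.633251 = 0.3667

0.3667


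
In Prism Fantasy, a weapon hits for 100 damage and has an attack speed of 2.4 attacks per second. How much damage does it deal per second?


DPS = damage * attack_speed
= 100 * 2.4
= 240.0

240.0 DPS


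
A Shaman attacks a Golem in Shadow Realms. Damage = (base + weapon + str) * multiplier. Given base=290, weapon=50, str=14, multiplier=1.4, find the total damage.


Sum base + weapon + str = 290 + 50 + 14 = 354
Multiply by 1.4:
354 * 1.4 = 495.6

495.6 damage


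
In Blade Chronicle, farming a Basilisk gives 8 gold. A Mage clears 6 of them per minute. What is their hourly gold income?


Gold per minute = 8 * 6 = 48
Gold per hour = 48 * 60 = 2880

2880 gold/hour


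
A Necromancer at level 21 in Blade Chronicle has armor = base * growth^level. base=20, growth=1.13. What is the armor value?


value = base * growth^level
= 20 * 1.13^21
= 20 * 13.021089
= 260.42

260.42 armor


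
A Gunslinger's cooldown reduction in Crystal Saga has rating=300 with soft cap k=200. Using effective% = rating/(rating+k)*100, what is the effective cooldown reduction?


effective% = rating / (rating + k) * 100
= 300 / (300 + 200) * 100
= 300 / 500 * 100
= 0.6 * 100
= 60.00%

60.00%


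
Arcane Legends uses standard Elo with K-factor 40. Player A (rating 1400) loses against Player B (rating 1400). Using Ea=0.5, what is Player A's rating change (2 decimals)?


Elo update: delta = K * (S - Ea), where S = 0 (loses)
S - Ea = 0 - 0.5 = -0.5
Rating change = 40 * -0.5
= -20.00

-20.00 rating points


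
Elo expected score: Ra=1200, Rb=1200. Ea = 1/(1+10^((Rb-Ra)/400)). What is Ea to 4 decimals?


Elo expected score: Ea = 1/(1 + 10^((Rb-Ra)/400))
Rb - Ra = 1200 - 1200 = 0
(Rb-Ra)/400 = 0/400 = 0.0
10^0.0 = 1.0
Ea = 1/(1 + 1.0) = 1/2.0 = 0.5000

0.5000


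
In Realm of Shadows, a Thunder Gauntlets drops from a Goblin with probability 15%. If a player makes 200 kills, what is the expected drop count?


Expected drops = kills * (drop_rate / 100)
= 200 * (15 / 100)
= 200 * 0.15
= 30.0

30.0 drops


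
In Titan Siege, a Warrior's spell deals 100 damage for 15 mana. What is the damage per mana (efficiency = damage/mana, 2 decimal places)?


Efficiency = damage / mana
= 100 / 15
= 6.67

6.67 dmg/mana


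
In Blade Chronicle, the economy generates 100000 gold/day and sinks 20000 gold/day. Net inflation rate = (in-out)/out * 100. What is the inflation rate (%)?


Net gold = 100000 - 20000 = 80000
Inflation rate = net / sunk * 100 = 80000 / 20000 * 100
= 4.0 * 100
= 400.00%

400.00%


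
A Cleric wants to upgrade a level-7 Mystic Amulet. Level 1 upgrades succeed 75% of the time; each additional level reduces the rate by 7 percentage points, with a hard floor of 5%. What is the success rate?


raw_rate = 75 - 7 * (7 - 1)
= 75 - 7 * 6
= 75 - 42
= 33
Apply floor: max(33, 5) = 33%

33%


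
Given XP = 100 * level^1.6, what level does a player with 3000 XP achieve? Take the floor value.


XP = 100 * level^1.6, so level = (XP / 100)^(1/1.6)
= (3000 / 100)^(1/1.6)
= 30.0^0.625
= 8.3792
Floor: level = 8

level 8


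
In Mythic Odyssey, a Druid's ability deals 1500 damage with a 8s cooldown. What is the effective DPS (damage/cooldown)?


DPS = damage / cooldown
= 1500 / 8
= 187.50

187.50 DPS


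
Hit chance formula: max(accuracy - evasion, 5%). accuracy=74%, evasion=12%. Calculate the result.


accuracy - evasion = 74 - 12 = 62
Apply floor: max(62, 5) = 62
Hit chance = 62%

62%


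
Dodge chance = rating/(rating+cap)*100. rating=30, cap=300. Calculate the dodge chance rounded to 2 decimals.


dodge% = 30 / (30 + 300) * 100
= 30 / 330 * 100
= 0.090909 * 100
= 9.09%

9.09%


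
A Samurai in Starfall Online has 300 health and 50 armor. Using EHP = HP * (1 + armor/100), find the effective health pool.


EHP = 300 * (1 + 50/100)
= 300 * (1 + 0.5)
= 300 * 1.5
= 450.0

450.0 EHP


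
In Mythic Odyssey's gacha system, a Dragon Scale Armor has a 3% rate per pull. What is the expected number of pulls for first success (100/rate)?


Expected pulls for a geometric distribution = 1/p = 100 / rate%
= 100 / 3
= 33.33

33.33 pulls


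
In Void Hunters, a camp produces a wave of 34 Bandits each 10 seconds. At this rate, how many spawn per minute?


Spawns per minute = count * (60 / interval)
= 34 * (60 / 10)
= 34 * 6.0
= 204.0

204.0 per minute


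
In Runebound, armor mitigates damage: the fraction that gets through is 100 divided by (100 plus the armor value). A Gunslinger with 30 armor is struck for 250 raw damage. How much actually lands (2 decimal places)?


actual = 250 * 100 / (100 + 30)
= 250 * 100 / 130
= 25000 / 130
= 192.31

192.31 damage


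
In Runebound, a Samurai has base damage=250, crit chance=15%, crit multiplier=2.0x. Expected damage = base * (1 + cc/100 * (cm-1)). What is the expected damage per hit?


E[dmg] = base * (1 + crit_chance * (crit_mult - 1))
cc as decimal = 15/100 = 0.15
cm - 1 = 2.0 - 1 = 1.0
Bonus factor = 0.15 * 1.0 = 0.15
Total multiplier = 1 + 0.15 = 1.15
Expected damage = 250 * 1.15 = 287.50

287.50 damage


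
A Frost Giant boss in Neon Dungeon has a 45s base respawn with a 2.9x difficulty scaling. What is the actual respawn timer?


Respawn time = base * multiplier
= 45 * 2.9
= 130.5 seconds

130.5 seconds


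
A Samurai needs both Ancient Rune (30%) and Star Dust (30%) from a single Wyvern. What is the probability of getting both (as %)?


For independent events, P(both) = P(A) * P(B)
= 30% * 30%
= 900 / 100 %
= 9.0%

9.0%


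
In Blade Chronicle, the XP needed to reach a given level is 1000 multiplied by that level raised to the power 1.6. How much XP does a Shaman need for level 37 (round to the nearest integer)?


XP = 1000 * level^1.6
Substitute level = 37:
XP = 1000 * 37^1.6
= 1000 * 322.9407
= 322941

322941 XP


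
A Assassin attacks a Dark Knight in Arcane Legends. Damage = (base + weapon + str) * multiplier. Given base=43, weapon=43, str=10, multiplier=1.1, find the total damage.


Sum base + weapon + str = 43 + 43 + 10 = 96
Multiply by 1.1:
96 * 1.1 = 105.6

105.6 damage


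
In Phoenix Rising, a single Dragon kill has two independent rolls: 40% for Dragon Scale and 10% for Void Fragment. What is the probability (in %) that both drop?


For independent events, P(both) = P(A) * P(B)
= 40% * 10%
= 400 / 100 %
= 4.0%

4.0%


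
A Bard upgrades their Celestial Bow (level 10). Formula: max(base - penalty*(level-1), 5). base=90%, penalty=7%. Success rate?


raw_rate = 90 - 7 * (10 - 1)
= 90 - 7 * 9
= 90 - 63
= 27
Apply floor: max(27, 5) = 27%

27%


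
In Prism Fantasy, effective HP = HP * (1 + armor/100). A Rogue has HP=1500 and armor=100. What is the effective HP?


EHP = 1500 * (1 + 100/100)
= 1500 * (1 + 1.0)
= 1500 * 2.0
= 3000.0

3000.0 EHP


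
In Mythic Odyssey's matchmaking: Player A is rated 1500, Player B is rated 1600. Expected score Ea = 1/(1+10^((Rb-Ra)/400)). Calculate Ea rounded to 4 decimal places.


Elo expected score: Ea = 1/(1 + 10^((Rb-Ra)/400))
Rb - Ra = 1600 - 1500 = 100
(Rb-Ra)/400 = 100/400 = 0.25
10^0.25 = 1.778279
Ea = 1/(1 + 1.778279) = 1/2.778279 = 0.3599

0.3599


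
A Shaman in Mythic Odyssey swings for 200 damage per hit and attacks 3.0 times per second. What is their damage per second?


DPS = damage * attack_speed
= 200 * 3.0
= 600.0

600.0 DPS


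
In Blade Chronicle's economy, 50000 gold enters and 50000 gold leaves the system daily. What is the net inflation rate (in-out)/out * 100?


Net gold = 50000 - 50000 = 0
Inflation rate = net / sunk * 100 = 0 / 50000 * 100
= 0.0 * 100
= 0.00%

0.00%


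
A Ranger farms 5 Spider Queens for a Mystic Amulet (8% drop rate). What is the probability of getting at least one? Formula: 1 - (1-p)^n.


P(at least one) = 1 - P(none) = 1 - (1-p)^n
p = 8/100 = 0.08
1 - p = 0.92
(1 - p)^5 = 0.92^5 = 0.659082
P(at least one) = 1 - 0.659082 = 0.3409

0.3409


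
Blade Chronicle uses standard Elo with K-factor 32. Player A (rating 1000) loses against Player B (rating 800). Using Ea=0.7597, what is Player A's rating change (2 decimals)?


Elo update: delta = K * (S - Ea), where S = 0 (loses)
S - Ea = 0 - 0.7597 = -0.7597
Rating change = 32 * -0.7597
= -24.31

-24.31 rating points


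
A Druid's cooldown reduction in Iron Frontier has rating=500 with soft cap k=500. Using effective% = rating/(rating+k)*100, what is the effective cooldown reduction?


effective% = rating / (rating + k) * 100
= 500 / (500 + 500) * 100
= 500 / 1000 * 100
= 0.5 * 100
= 50.00%

50.00%


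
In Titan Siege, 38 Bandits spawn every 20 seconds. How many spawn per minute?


Spawns per minute = count * (60 / interval)
= 38 * (60 / 20)
= 38 * 3.0
= 114.0

114.0 per minute


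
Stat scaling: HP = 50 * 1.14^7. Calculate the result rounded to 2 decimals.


value = base * growth^level
= 50 * 1.14^7
= 50 * 2.502269
= 125.11

125.11 HP


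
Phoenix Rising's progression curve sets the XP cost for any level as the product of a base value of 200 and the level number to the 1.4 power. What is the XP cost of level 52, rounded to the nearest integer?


XP = 200 * level^1.4
Substitute level = 52:
XP = 200 * 52^1.4
= 200 * 252.5833
= 50517

50517 XP


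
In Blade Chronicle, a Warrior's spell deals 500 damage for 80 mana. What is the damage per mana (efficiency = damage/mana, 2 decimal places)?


Efficiency = damage / mana
= 500 / 80
= 6.25

6.25 dmg/mana


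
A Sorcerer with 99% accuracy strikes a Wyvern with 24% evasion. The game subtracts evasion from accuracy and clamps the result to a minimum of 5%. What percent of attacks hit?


accuracy - evasion = 99 - 24 = 75
Apply floor: max(75, 5) = 75
Hit chance = 75%

75%


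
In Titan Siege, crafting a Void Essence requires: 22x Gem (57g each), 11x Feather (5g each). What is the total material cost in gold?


Cost breakdown:
  Gem: 22 * 57 = 1254
  Feather: 11 * 5 = 55
Total = 1254 + 55 = 1309

1309 gold


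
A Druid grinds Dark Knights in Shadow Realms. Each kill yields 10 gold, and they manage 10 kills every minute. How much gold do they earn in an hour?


Gold per minute = 10 * 10 = 100
Gold per hour = 100 * 60 = 6000

6000 gold/hour


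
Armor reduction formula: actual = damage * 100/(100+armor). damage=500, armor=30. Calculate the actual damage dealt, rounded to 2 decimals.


actual = 500 * 100 / (100 + 30)
= 500 * 100 / 130
= 50000 / 130
= 384.62

384.62 damage


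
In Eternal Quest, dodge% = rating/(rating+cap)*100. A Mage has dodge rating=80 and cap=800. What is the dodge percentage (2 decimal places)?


dodge% = 80 / (80 + 800) * 100
= 80 / 880 * 100
= 0.090909 * 100
= 9.09%

9.09%


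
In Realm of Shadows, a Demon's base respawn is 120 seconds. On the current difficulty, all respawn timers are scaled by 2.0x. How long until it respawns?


Respawn time = base * multiplier
= 120 * 2.0
= 240.0 seconds

240.0 seconds


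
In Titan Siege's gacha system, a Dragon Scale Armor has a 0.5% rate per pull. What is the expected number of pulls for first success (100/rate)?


Expected pulls for a geometric distribution = 1/p = 100 / rate%
= 100 / 0.5
= 200.0

200.0 pulls


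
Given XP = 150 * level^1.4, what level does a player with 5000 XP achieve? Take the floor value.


XP = 150 * level^1.4, so level = (XP / 150)^(1/1.4)
= (5000 / 150)^(1/1.4)
= 33.3333^0.7143
= 12.2397
Floor: level = 12

level 12


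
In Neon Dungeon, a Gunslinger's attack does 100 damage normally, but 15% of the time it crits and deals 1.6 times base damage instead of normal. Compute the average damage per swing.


E[dmg] = base * (1 + crit_chance * (crit_mult - 1))
cc as decimal = 15/100 = 0.15
cm - 1 = 1.6 - 1 = 0.6
Bonus factor = 0.15 * 0.6 = 0.09
Total multiplier = 1 + 0.09 = 1.09
Expected damage = 100 * 1.09 = 109.00

109.00 damage


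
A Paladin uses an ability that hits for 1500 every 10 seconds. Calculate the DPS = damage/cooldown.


DPS = damage / cooldown
= 1500 / 10
= 150.00

150.00 DPS


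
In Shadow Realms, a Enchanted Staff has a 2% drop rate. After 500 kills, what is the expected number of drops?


Expected drops = kills * (drop_rate / 100)
= 500 * (2 / 100)
= 500 * 0.02
= 10.0

10.0 drops


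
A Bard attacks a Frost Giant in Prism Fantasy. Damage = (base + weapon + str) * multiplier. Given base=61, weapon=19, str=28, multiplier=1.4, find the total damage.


Sum base + weapon + str = 61 + 19 + 28 = 108
Multiply by 1.4:
108 * 1.4 = 151.2

151.2 damage


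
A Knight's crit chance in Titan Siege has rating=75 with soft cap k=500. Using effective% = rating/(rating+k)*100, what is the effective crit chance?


effective% = rating / (rating + k) * 100
= 75 / (75 + 500) * 100
= 75 / 575 * 100
= 0.130435 * 100
= 13.04%

13.04%


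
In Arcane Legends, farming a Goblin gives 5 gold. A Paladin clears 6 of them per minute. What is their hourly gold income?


Gold per minute = 5 * 6 = 30
Gold per hour = 30 * 60 = 1800

1800 gold/hour


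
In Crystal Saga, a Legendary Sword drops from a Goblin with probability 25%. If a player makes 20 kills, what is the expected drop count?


Expected drops = kills * (drop_rate / 100)
= 20 * (25 / 100)
= 20 * 0.25
= 5.0

5.0 drops


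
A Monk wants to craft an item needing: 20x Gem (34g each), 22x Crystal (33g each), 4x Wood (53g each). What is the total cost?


Cost breakdown:
  Gem: 20 * 34 = 680
  Crystal: 22 * 33 = 726
  Wood: 4 * 53 = 212
Total = 680 + 726 + 212 = 1618

1618 gold


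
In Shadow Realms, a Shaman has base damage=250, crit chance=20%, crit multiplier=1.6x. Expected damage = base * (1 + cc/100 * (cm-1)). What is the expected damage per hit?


E[dmg] = base * (1 + crit_chance * (crit_mult - 1))
cc as decimal = 20/100 = 0.2
cm - 1 = 1.6 - 1 = 0.6
Bonus factor = 0.2 * 0.6 = 0.12
Total multiplier = 1 + 0.12 = 1.12
Expected damage = 250 * 1.12 = 280.00

280.00 damage


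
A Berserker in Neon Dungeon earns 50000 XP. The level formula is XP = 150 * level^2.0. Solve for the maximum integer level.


XP = 150 * level^2.0, so level = (XP / 150)^(1/2.0)
= (50000 / 150)^(1/2.0)
= 333.3333^0.5
= 18.2574
Floor: level = 18

level 18


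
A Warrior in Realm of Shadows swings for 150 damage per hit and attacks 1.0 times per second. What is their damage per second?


DPS = damage * attack_speed
= 150 * 1.0
= 150.0

150.0 DPS


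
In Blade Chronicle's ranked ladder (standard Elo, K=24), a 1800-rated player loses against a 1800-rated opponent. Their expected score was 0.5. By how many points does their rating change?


Elo update: delta = K * (S - Ea), where S = 0 (loses)
S - Ea = 0 - 0.5 = -0.5
Rating change = 24 * -0.5
= -12.00

-12.00 rating points


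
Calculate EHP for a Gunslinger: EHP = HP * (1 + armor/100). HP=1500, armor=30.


EHP = 1500 * (1 + 30/100)
= 1500 * (1 + 0.3)
= 1500 * 1.3
= 1950.0

1950.0 EHP


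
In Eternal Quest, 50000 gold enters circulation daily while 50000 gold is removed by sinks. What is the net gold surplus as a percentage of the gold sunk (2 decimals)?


Net gold = 50000 - 50000 = 0
Inflation rate = net / sunk * 100 = 0 / 50000 * 100
= 0.0 * 100
= 0.00%

0.00%


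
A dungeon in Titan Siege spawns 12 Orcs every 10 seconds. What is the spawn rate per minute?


Spawns per minute = count * (60 / interval)
= 12 * (60 / 10)
= 12 * 6.0
= 72.0

72.0 per minute


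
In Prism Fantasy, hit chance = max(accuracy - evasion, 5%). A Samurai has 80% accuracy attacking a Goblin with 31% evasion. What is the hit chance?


accuracy - evasion = 80 - 31 = 49
Apply floor: max(49, 5) = 49
Hit chance = 49%

49%


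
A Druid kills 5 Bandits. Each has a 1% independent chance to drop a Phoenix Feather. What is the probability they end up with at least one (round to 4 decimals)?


P(at least one) = 1 - P(none) = 1 - (1-p)^n
p = 1/100 = 0.01
1 - p = 0.99
(1 - p)^5 = 0.99^5 = 0.950990
P(at least one) = 1 - 0.950990 = 0.0490

0.0490


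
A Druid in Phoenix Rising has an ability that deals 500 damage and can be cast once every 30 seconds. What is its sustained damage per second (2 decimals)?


DPS = damage / cooldown
= 500 / 30
= 16.67

16.67 DPS


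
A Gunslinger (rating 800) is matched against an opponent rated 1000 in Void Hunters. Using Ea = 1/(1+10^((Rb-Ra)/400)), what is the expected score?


Elo expected score: Ea = 1/(1 + 10^((Rb-Ra)/400))
Rb - Ra = 1000 - 800 = 200
(Rb-Ra)/400 = 200/400 = 0.5
10^0.5 = 3.162278
Ea = 1/(1 + 3.162278) = 1/4.162278 = 0.2403

0.2403


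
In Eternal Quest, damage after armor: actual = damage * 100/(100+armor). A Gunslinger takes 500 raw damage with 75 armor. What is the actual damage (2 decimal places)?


actual = 500 * 100 / (100 + 75)
= 500 * 100 / 175
= 50000 / 175
= 285.71

285.71 damage


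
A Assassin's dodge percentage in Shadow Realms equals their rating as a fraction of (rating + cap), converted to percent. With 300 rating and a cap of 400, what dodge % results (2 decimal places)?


dodge% = 300 / (300 + 400) * 100
= 300 / 700 * 100
= 0.428571 * 100
= 42.86%

42.86%


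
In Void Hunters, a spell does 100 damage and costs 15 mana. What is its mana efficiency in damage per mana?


Efficiency = damage / mana
= 100 / 15
= 6.67

6.67 dmg/mana


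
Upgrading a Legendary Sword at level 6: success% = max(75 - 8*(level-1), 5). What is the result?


raw_rate = 75 - 8 * (6 - 1)
= 75 - 8 * 5
= 75 - 40
= 35
Apply floor: max(35, 5) = 35%

35%


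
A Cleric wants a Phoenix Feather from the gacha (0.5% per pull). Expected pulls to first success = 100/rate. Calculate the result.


Expected pulls for a geometric distribution = 1/p = 100 / rate%
= 100 / 0.5
= 200.0

200.0 pulls


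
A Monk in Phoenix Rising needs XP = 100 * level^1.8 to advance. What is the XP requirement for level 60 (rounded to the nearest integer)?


XP = 100 * level^1.8
Substitute level = 60:
XP = 100 * 60^1.8
= 100 * 1587.3484
= 158735

158735 XP


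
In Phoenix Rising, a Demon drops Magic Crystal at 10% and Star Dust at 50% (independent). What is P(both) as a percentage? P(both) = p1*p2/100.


For independent events, P(both) = P(A) * P(B)
= 10% * 50%
= 500 / 100 %
= 5.0%

5.0%


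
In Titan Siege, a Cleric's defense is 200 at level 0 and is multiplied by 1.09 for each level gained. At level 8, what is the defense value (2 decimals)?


value = base * growth^level
= 200 * 1.09^8
= 200 * 1.992563
= 398.51

398.51 defense


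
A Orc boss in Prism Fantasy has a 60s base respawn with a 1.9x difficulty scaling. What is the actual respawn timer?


Respawn time = base * multiplier
= 60 * 1.9
= 114.0 seconds

114.0 seconds


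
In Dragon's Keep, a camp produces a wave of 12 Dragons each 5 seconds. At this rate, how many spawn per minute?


Spawns per minute = count * (60 / interval)
= 12 * (60 / 5)
= 12 * 12.0
= 144.0

144.0 per minute


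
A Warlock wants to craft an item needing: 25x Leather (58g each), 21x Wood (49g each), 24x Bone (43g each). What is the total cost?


Cost breakdown:
  Leather: 25 * 58 = 1450
  Wood: 21 * 49 = 1029
  Bone: 24 * 43 = 1032
Total = 1450 + 1029 + 1032 = 3511

3511 gold


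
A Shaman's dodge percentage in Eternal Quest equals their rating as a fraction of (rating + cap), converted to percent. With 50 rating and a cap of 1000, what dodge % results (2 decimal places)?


dodge% = 50 / (50 + 1000) * 100
= 50 / 1050 * 100
= 0.047619 * 100
= 4.76%

4.76%


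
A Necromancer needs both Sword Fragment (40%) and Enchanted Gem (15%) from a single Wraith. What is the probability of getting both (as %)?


For independent events, P(both) = P(A) * P(B)
= 40% * 15%
= 600 / 100 %
= 6.0%

6.0%


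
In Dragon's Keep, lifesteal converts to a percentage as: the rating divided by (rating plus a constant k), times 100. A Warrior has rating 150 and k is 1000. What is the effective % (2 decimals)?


effective% = rating / (rating + k) * 100
= 150 / (150 + 1000) * 100
= 150 / 1150 * 100
= 0.130435 * 100
= 13.04%

13.04%


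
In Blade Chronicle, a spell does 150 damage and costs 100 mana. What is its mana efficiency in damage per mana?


Efficiency = damage / mana
= 150 / 100
= 1.50

1.50 dmg/mana


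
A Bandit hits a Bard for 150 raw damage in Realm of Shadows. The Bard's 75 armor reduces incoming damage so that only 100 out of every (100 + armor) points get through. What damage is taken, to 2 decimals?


actual = 150 * 100 / (100 + 75)
= 150 * 100 / 175
= 15000 / 175
= 85.71

85.71 damage


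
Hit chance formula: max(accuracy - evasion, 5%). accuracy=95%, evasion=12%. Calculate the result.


accuracy - evasion = 95 - 12 = 83
Apply floor: max(83, 5) = 83
Hit chance = 83%

83%


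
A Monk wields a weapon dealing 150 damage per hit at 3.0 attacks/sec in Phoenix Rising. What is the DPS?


DPS = damage * attack_speed
= 150 * 3.0
= 450.0

450.0 DPS


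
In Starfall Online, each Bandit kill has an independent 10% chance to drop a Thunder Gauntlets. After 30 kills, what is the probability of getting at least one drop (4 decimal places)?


P(at least one) = 1 - P(none) = 1 - (1-p)^n
p = 10/100 = 0.1
1 - p = 0.9
(1 - p)^30 = 0.9^30 = 0.042391
P(at least one) = 1 - 0.042391 = 0.9576

0.9576


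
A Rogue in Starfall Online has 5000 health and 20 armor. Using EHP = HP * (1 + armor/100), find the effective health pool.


EHP = 5000 * (1 + 20/100)
= 5000 * (1 + 0.2)
= 5000 * 1.2
= 6000.0

6000.0 EHP


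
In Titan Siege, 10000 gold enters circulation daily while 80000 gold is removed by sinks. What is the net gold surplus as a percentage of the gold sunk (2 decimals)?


Net gold = 10000 - 80000 = -70000
Inflation rate = net / sunk * 100 = -70000 / 80000 * 100
= -0.875 * 100
= -87.50%

-87.50%


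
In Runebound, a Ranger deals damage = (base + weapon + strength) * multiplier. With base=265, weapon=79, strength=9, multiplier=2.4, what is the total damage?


Sum base + weapon + str = 265 + 79 + 9 = 353
Multiply by 2.4:
353 * 2.4 = 847.2

847.2 damage


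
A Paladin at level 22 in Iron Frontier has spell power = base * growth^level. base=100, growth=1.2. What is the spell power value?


value = base * growth^level
= 100 * 1.2^22
= 100 * 55.206144
= 5520.61

5520.61 spell power


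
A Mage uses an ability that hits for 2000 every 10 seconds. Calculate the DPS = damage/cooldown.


DPS = damage / cooldown
= 2000 / 10
= 200.00

200.00 DPS


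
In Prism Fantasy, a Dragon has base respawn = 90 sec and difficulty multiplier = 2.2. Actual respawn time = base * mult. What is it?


Respawn time = base * multiplier
= 90 * 2.2
= 198.0 seconds

198.0 seconds


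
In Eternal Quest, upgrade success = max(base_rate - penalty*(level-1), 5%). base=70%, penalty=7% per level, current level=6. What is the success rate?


raw_rate = 70 - 7 * (6 - 1)
= 70 - 7 * 5
= 70 - 35
= 35
Apply floor: max(35, 5) = 35%

35%


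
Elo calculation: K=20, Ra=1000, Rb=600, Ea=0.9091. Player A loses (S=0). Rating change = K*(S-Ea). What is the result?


Elo update: delta = K * (S - Ea), where S = 0 (loses)
S - Ea = 0 - 0.9091 = -0.9091
Rating change = 20 * -0.9091
= -18.18

-18.18 rating points


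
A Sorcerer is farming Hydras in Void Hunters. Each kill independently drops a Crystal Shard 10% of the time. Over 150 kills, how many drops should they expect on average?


Expected drops = kills * (drop_rate / 100)
= 150 * (10 / 100)
= 150 * 0.1
= 15.0

15.0 drops


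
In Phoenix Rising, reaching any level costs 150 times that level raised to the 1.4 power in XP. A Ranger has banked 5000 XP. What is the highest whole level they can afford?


XP = 150 * level^1.4, so level = (XP / 150)^(1/1.4)
= (5000 / 150)^(1/1.4)
= 33.3333^0.7143
= 12.2397
Floor: level = 12

level 12


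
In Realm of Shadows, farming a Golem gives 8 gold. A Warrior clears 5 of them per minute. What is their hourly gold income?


Gold per minute = 8 * 5 = 40
Gold per hour = 40 * 60 = 2400

2400 gold/hour


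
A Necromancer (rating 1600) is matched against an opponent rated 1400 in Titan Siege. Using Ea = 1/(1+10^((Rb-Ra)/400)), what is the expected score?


Elo expected score: Ea = 1/(1 + 10^((Rb-Ra)/400))
Rb - Ra = 1400 - 1600 = -200
(Rb-Ra)/400 = -200/400 = -0.5
10^-0.5 = 0.316228
Ea = 1/(1 + 0.316228) = 1/1.316228 = 0.7597

0.7597


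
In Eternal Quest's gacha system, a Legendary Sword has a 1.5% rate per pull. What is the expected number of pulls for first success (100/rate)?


Expected pulls for a geometric distribution = 1/p = 100 / rate%
= 100 / 1.5
= 66.67

66.67 pulls


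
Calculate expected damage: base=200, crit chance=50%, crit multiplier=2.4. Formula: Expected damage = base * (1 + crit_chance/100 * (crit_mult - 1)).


E[dmg] = base * (1 + crit_chance * (crit_mult - 1))
cc as decimal = 50/100 = 0.5
cm - 1 = 2.4 - 1 = 1.4
Bonus factor = 0.5 * 1.4 = 0.7
Total multiplier = 1 + 0.7 = 1.7
Expected damage = 200 * 1.7 = 340.00

340.00 damage


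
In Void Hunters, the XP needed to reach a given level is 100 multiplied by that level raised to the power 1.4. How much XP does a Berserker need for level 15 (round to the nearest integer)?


XP = 100 * level^1.4
Substitute level = 15:
XP = 100 * 15^1.4
= 100 * 44.3127
= 4431

4431 XP


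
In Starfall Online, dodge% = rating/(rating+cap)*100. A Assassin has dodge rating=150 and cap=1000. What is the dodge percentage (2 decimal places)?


dodge% = 150 / (150 + 1000) * 100
= 150 / 1150 * 100
= 0.130435 * 100
= 13.04%

13.04%


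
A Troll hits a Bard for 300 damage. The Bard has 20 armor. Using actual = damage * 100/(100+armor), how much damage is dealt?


actual = 300 * 100 / (100 + 20)
= 300 * 100 / 120
= 30000 / 120
= 250.00

250.00 damage


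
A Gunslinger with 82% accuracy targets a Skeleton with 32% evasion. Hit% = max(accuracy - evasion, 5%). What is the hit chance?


accuracy - evasion = 82 - 32 = 50
Apply floor: max(50, 5) = 50
Hit chance = 50%

50%


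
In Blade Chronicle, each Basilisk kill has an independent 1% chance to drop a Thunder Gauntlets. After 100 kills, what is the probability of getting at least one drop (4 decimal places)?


P(at least one) = 1 - P(none) = 1 - (1-p)^n
p = 1/100 = 0.01
1 - p = 0.99
(1 - p)^100 = 0.99^100 = 0.366032
P(at least one) = 1 - 0.366032 = 0.6340

0.6340


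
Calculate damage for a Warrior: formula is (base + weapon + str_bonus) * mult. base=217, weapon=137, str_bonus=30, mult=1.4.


Sum base + weapon + str = 217 + 137 + 30 = 384
Multiply by 1.4:
384 * 1.4 = 537.6

537.6 damage


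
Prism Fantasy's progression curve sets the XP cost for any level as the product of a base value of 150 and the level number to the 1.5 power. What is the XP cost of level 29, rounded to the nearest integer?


XP = 150 * level^1.5
Substitute level = 29:
XP = 150 * 29^1.5
= 150 * 156.1698
= 23425

23425 XP


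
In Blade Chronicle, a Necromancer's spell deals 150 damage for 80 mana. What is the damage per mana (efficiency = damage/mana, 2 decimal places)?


Efficiency = damage / mana
= 150 / 80
= 1.88

1.88 dmg/mana


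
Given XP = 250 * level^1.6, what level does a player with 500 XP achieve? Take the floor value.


XP = 250 * level^1.6, so level = (XP / 250)^(1/1.6)
= (500 / 250)^(1/1.6)
= 2.0^0.625
= 1.5422
Floor: level = 1

level 1


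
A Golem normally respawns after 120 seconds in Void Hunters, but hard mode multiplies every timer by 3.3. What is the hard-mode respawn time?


Respawn time = base * multiplier
= 120 * 3.3
= 396.0 seconds

396.0 seconds


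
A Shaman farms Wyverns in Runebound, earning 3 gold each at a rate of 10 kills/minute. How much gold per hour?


Gold per minute = 3 * 10 = 30
Gold per hour = 30 * 60 = 1800

1800 gold/hour


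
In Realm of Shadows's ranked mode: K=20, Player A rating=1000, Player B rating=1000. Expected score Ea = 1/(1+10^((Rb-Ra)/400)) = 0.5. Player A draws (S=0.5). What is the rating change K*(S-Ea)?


Elo update: delta = K * (S - Ea), where S = 0.5 (draws)
S - Ea = 0.5 - 0.5 = 0.0
Rating change = 20 * 0.0
= 0.00

0.00 rating points


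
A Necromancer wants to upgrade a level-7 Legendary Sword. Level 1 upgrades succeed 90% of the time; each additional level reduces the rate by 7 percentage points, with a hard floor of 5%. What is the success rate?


raw_rate = 90 - 7 * (7 - 1)
= 90 - 7 * 6
= 90 - 42
= 48
Apply floor: max(48, 5) = 48%

48%


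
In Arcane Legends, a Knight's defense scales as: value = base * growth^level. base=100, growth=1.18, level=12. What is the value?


value = base * growth^level
= 100 * 1.18^12
= 100 * 7.287593
= 728.76

728.76 defense


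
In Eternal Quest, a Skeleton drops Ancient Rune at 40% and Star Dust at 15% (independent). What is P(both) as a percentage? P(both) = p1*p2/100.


For independent events, P(both) = P(A) * P(B)
= 40% * 15%
= 600 / 100 %
= 6.0%

6.0%


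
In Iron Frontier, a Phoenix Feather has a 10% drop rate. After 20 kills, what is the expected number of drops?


Expected drops = kills * (drop_rate / 100)
= 20 * (10 / 100)
= 20 * 0.1
= 2.0

2.0 drops


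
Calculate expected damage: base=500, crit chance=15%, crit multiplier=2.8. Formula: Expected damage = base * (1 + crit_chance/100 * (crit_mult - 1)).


E[dmg] = base * (1 + crit_chance * (crit_mult - 1))
cc as decimal = 15/100 = 0.15
cm - 1 = 2.8 - 1 = 1.8
Bonus factor = 0.15 * 1.8 = 0.27
Total multiplier = 1 + 0.27 = 1.27
Expected damage = 500 * 1.27 = 635.00

635.00 damage


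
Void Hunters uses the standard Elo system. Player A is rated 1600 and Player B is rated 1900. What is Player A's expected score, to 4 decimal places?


Elo expected score: Ea = 1/(1 + 10^((Rb-Ra)/400))
Rb - Ra = 1900 - 1600 = 300
(Rb-Ra)/400 = 300/400 = 0.75
10^0.75 = 5.623413
Ea = 1/(1 + 5.623413) = 1/6.623413 = 0.1510

0.1510


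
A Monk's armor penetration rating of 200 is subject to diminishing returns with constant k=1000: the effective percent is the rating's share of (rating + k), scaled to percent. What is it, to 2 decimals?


effective% = rating / (rating + k) * 100
= 200 / (200 + 1000) * 100
= 200 / 1200 * 100
= 0.166667 * 100
= 16.67%

16.67%


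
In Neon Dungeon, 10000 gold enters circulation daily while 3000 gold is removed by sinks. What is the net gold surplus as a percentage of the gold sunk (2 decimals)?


Net gold = 10000 - 3000 = 7000
Inflation rate = net / sunk * 100 = 7000 / 3000 * 100
= 2.333333 * 100
= 233.33%

233.33%


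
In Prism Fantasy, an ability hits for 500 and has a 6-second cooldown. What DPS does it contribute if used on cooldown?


DPS = damage / cooldown
= 500 / 6
= 83.33

83.33 DPS


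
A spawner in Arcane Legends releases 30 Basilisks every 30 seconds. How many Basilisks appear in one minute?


Spawns per minute = count * (60 / interval)
= 30 * (60 / 30)
= 30 * 2.0
= 60.0

60.0 per minute


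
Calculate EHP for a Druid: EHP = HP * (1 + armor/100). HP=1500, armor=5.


EHP = 1500 * (1 + 5/100)
= 1500 * (1 + 0.05)
= 1500 * 1.05
= 1575.0

1575.0 EHP


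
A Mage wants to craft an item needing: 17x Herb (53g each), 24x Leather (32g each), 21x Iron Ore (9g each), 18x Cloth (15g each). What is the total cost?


Cost breakdown:
  Herb: 17 * 53 = 901
  Leather: 24 * 32 = 768
  Iron Ore: 21 * 9 = 189
  Cloth: 18 * 15 = 270
Total = 901 + 768 + 189 + 270 = 2128

2128 gold


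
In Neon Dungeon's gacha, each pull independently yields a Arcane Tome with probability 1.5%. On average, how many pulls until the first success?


Expected pulls for a geometric distribution = 1/p = 100 / rate%
= 100 / 1.5
= 66.67

66.67 pulls


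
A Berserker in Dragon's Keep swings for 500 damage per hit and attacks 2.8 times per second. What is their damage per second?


DPS = damage * attack_speed
= 500 * 2.8
= 1400.0

1400.0 DPS


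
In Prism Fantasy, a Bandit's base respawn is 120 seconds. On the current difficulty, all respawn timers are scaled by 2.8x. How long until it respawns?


Respawn time = base * multiplier
= 120 * 2.8
= 336.0 seconds

336.0 seconds


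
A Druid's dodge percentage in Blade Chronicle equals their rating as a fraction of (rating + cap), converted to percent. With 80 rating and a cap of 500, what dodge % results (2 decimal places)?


dodge% = 80 / (80 + 500) * 100
= 80 / 580 * 100
= 0.137931 * 100
= 13.79%

13.79%
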